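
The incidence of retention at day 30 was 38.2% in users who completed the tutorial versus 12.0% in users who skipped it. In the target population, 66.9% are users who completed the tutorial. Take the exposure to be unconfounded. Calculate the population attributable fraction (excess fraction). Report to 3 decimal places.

PAF ≈ 0.594

p₁ = 0.382, p₀ = 0.12.
Overall risk P(Y=1) = π·p₁ + (1−π)·p₀ = 0.669×0.382 + 0.331×0.12 = 0.29528.
Under exogeneity, PAF = [P(Y=1) − p₀] / P(Y=1).
PAF = (0.29528 − 0.12) / 0.29528 ≈ 0.5936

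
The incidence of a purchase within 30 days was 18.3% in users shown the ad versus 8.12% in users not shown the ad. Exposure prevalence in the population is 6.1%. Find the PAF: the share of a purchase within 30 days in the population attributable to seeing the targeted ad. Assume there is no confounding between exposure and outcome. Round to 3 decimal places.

p₁ = 0.183, p₀ = 0.0812.
Overall risk P(Y=1) = π·p₁ + (1−π)·p₀ = 0.061×0.183 + 0.939×0.0812 = 0.08741.
Under exogeneity, PAF = [P(Y=1) − p₀] / P(Y=1).
PAF = (0.08741 − 0.0812) / 0.08741 ≈ 0.0710

PAF ≈ 0.071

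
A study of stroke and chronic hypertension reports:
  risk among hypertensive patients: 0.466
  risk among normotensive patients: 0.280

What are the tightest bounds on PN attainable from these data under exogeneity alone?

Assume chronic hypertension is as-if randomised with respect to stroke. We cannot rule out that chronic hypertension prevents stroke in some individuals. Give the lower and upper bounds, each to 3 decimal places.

Let p₁ = 0.466, p₀ = 0.28.
Under exogeneity alone the bounds on PN are max{0,(p₁−p₀)/p₁} ≤ PN ≤ min{1,(1−p₀)/p₁}.
  lower = (p₁ − p₀)/p₁ = 0.186 / 0.466 ≈ 0.3991
  upper = min{1, (1 − p₀)/p₁} = 0.72 / 0.466 ≈ 1.5451 → capped at 1

0.399 ≤ PN ≤ 1.000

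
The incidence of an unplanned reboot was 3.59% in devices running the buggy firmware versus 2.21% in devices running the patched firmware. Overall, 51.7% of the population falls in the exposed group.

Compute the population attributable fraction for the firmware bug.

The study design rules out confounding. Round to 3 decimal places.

p₁ = 0.0359, p₀ = 0.0221.
Overall risk P(Y=1) = π·p₁ + (1−π)·p₀ = 0.517×0.0359 + 0.483×0.0221 = 0.029235.
Under exogeneity, PAF = [P(Y=1) − p₀] / P(Y=1).
PAF = (0.029235 − 0.0221) / 0.029235 ≈ 0.2440

PAF ≈ 0.244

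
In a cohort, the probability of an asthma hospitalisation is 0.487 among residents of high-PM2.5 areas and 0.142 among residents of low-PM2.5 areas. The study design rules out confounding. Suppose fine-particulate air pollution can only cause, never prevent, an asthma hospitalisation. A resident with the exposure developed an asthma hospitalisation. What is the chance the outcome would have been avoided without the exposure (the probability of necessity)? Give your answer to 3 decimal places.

PN ≈ 0.708

Let p₁ = 0.487, p₀ = 0.142.
Under exogeneity and monotonicity, PN = (p₁ − p₀) / p₁.
PN = (0.487 − 0.142) / 0.487 = 0.345 / 0.487 ≈ 0.7084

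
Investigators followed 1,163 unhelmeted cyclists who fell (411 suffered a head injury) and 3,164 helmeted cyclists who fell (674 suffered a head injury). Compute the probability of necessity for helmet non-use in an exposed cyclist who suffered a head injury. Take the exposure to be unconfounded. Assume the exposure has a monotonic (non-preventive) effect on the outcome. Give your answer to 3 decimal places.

p₁ = P(outcome | exposed) = 411/1163 = 0.3534
p₀ = P(outcome | unexposed) = 674/3164 = 0.21302
Under exogeneity and monotonicity, PN = (p₁ − p₀) / p₁.
PN = (0.3534 − 0.21302) / 0.3534 = 0.14037 / 0.3534 ≈ 0.3972

PN ≈ 0.397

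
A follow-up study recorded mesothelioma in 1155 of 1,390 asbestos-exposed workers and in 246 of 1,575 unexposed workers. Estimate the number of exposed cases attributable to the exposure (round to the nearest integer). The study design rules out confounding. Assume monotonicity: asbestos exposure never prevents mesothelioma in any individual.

p₁ = P(outcome | exposed) = 1155/1390 = 0.83094
p₀ = P(outcome | unexposed) = 246/1575 = 0.15619
PN = (p₁ − p₀)/p₁ = (0.83094 − 0.15619) / 0.83094 ≈ 0.81203.
Attributable cases ≈ PN × (exposed cases) = 0.81203 × 1155 ≈ 937.90.

about 938 cases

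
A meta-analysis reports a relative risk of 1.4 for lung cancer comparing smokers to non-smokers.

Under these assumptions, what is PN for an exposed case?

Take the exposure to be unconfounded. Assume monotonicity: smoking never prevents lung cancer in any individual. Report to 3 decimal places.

PN ≈ 0.286

Under exogeneity and monotonicity, PN = (RR − 1) / RR = 1 − 1/RR.
PN = (1.4 − 1) / 1.4 = 0.4 / 1.4 ≈ 0.2857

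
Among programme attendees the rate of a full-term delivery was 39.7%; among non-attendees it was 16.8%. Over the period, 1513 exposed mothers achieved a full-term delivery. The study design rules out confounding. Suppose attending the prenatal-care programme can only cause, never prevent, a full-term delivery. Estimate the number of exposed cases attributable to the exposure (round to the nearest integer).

about 873 cases

p₁ = 0.397, p₀ = 0.168.
PN = (p₁ − p₀)/p₁ = (0.397 − 0.168) / 0.397 ≈ 0.57683.
Attributable cases ≈ PN × (exposed cases) = 0.57683 × 1513 ≈ 872.74.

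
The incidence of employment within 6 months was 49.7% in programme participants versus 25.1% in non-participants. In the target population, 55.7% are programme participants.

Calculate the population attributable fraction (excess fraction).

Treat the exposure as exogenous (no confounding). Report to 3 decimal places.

p₁ = 0.497, p₀ = 0.251.
Overall risk P(Y=1) = π·p₁ + (1−π)·p₀ = 0.557×0.497 + 0.443×0.251 = 0.38802.
Under exogeneity, PAF = [P(Y=1) − p₀] / P(Y=1).
PAF = (0.38802 − 0.251) / 0.38802 ≈ 0.3531

PAF ≈ 0.353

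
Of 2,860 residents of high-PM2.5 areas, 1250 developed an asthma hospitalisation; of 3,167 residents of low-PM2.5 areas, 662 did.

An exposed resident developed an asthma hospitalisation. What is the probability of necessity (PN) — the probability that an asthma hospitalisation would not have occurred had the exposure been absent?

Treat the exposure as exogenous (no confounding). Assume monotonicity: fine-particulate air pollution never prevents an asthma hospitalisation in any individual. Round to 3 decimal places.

p₁ = P(outcome | exposed) = 1250/2860 = 0.43706
p₀ = P(outcome | unexposed) = 662/3167 = 0.20903
Under exogeneity and monotonicity, PN = (p₁ − p₀) / p₁.
PN = (0.43706 − 0.20903) / 0.43706 = 0.22803 / 0.43706 ≈ 0.5217

PN ≈ 0.522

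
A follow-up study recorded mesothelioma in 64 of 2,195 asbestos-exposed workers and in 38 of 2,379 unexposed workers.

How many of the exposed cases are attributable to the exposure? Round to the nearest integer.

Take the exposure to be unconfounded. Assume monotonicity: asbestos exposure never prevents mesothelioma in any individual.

p₁ = P(outcome | exposed) = 64/2195 = 0.029157
p₀ = P(outcome | unexposed) = 38/2379 = 0.015973
PN = (p₁ − p₀)/p₁ = (0.029157 − 0.015973) / 0.029157 ≈ 0.45217.
Attributable cases ≈ PN × (exposed cases) = 0.45217 × 64 ≈ 28.94.

about 29 cases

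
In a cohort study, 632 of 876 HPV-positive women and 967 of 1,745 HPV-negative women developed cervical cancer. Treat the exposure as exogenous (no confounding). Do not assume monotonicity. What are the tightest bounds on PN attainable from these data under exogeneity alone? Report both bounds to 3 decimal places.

0.232 ≤ PN ≤ 0.618

p₁ = P(outcome | exposed) = 632/876 = 0.72146
p₀ = P(outcome | unexposed) = 967/1745 = 0.55415
Under exogeneity alone the bounds on PN are max{0,(p₁−p₀)/p₁} ≤ PN ≤ min{1,(1−p₀)/p₁}.
  lower = (p₁ − p₀)/p₁ = 0.16731 / 0.72146 ≈ 0.2319
  upper = min{1, (1 − p₀)/p₁} = 0.44585 / 0.72146 ≈ 0.6180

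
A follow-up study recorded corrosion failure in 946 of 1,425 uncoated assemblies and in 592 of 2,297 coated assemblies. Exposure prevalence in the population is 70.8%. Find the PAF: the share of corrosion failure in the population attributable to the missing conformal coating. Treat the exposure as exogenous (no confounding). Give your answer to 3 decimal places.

p₁ = P(outcome | exposed) = 946/1425 = 0.66386
p₀ = P(outcome | unexposed) = 592/2297 = 0.25773
Overall risk P(Y=1) = π·p₁ + (1−π)·p₀ = 0.708×0.66386 + 0.292×0.25773 = 0.54527.
Under exogeneity, PAF = [P(Y=1) − p₀] / P(Y=1).
PAF = (0.54527 − 0.25773) / 0.54527 ≈ 0.5273

PAF ≈ 0.527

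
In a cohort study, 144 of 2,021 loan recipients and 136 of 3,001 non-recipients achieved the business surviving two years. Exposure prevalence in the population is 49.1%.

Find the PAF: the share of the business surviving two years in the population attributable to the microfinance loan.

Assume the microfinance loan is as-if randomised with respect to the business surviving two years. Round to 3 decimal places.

p₁ = P(outcome | exposed) = 144/2021 = 0.071252
p₀ = P(outcome | unexposed) = 136/3001 = 0.045318
Overall risk P(Y=1) = π·p₁ + (1−π)·p₀ = 0.491×0.071252 + 0.509×0.045318 = 0.058052.
Under exogeneity, PAF = [P(Y=1) − p₀] / P(Y=1).
PAF = (0.058052 − 0.045318) / 0.058052 ≈ 0.2193

PAF ≈ 0.219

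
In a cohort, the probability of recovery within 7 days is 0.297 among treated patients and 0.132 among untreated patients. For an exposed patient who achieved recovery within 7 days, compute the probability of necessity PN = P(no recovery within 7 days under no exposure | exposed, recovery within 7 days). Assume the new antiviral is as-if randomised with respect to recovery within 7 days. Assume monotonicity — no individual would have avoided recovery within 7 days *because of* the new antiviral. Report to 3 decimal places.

Let p₁ = 0.297, p₀ = 0.132.
Under exogeneity and monotonicity, PN = (p₁ − p₀) / p₁.
PN = (0.297 − 0.132) / 0.297 = 0.165 / 0.297 ≈ 0.5556

PN ≈ 0.556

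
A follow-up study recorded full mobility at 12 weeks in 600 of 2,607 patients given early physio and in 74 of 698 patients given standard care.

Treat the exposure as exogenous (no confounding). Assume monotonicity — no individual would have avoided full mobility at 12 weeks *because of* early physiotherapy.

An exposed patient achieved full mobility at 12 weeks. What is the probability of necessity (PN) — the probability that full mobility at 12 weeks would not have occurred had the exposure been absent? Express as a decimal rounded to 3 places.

p₁ = P(outcome | exposed) = 600/2607 = 0.23015
p₀ = P(outcome | unexposed) = 74/698 = 0.10602
Under exogeneity and monotonicity, PN = (p₁ − p₀) / p₁.
PN = (0.23015 − 0.10602) / 0.23015 = 0.12413 / 0.23015 ≈ 0.5394

PN ≈ 0.539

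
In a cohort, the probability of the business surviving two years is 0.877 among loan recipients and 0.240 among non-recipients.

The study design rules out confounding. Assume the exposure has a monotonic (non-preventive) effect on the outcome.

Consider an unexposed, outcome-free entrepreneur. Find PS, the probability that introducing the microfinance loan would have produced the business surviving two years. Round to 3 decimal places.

PS ≈ 0.838

Let p₁ = 0.877, p₀ = 0.24.
Under exogeneity and monotonicity, PS = (p₁ − p₀) / (1 − p₀).
PS = (0.877 − 0.24) / (1 − 0.24) = 0.637 / 0.76 ≈ 0.8382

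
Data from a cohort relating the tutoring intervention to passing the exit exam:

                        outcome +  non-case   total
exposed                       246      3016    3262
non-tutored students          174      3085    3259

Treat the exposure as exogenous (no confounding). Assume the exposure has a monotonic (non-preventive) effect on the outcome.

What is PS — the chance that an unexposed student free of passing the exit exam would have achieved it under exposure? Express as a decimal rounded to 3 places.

p₁ = P(outcome | exposed) = 246/3262 = 0.075414
p₀ = P(outcome | unexposed) = 174/3259 = 0.053391
Under exogeneity and monotonicity, PS = (p₁ − p₀)/(1 − p₀).
PS = (0.075414 − 0.053391) / 0.94661 ≈ 0.0233

PS ≈ 0.023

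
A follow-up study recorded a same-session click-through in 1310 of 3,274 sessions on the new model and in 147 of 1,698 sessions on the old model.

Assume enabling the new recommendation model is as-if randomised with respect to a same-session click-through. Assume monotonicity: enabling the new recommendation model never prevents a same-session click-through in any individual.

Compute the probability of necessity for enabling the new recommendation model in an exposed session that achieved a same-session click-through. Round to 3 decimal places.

PN ≈ 0.784

p₁ = P(outcome | exposed) = 1310/3274 = 0.40012
p₀ = P(outcome | unexposed) = 147/1698 = 0.086572
Under exogeneity and monotonicity, PN = (p₁ − p₀) / p₁.
PN = (0.40012 − 0.086572) / 0.40012 = 0.31355 / 0.40012 ≈ 0.7836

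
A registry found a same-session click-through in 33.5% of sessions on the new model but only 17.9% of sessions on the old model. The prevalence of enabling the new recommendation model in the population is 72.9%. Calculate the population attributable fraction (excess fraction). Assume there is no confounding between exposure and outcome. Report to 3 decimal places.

PAF ≈ 0.389

p₁ = 0.335, p₀ = 0.179.
Overall risk P(Y=1) = π·p₁ + (1−π)·p₀ = 0.729×0.335 + 0.271×0.179 = 0.29272.
Under exogeneity, PAF = [P(Y=1) − p₀] / P(Y=1).
PAF = (0.29272 − 0.179) / 0.29272 ≈ 0.3885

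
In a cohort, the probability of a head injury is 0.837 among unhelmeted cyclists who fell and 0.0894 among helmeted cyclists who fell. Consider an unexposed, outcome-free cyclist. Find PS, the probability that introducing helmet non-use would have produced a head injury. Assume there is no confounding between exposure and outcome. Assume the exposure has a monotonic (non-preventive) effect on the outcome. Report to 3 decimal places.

PS ≈ 0.821

Let p₁ = 0.837, p₀ = 0.0894.
Under exogeneity and monotonicity, PS = (p₁ − p₀) / (1 − p₀).
PS = (0.837 − 0.0894) / (1 − 0.0894) = 0.7476 / 0.9106 ≈ 0.8210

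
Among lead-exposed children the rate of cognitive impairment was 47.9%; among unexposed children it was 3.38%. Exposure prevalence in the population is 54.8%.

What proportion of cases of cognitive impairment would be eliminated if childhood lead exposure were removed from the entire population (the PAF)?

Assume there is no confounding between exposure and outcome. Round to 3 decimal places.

p₁ = 0.479, p₀ = 0.0338.
Overall risk P(Y=1) = π·p₁ + (1−π)·p₀ = 0.548×0.479 + 0.452×0.0338 = 0.27777.
Under exogeneity, PAF = [P(Y=1) − p₀] / P(Y=1).
PAF = (0.27777 − 0.0338) / 0.27777 ≈ 0.8783

PAF ≈ 0.878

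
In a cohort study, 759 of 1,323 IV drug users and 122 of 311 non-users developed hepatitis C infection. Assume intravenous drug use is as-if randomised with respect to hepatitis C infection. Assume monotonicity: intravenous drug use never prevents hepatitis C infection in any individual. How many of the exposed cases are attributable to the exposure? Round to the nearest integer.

p₁ = P(outcome | exposed) = 759/1323 = 0.5737
p₀ = P(outcome | unexposed) = 122/311 = 0.39228
PN = (p₁ − p₀)/p₁ = (0.5737 − 0.39228) / 0.5737 ≈ 0.31622.
Attributable cases ≈ PN × (exposed cases) = 0.31622 × 759 ≈ 240.01.

about 240 cases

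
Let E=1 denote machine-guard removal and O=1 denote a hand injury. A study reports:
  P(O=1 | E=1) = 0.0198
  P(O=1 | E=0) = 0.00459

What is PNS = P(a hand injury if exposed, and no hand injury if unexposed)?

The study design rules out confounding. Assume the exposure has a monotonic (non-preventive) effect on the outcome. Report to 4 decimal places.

PNS ≈ 0.0152

Let p₁ = 0.0198, p₀ = 0.00459.
Under exogeneity and monotonicity, PNS = p₁ − p₀.
PNS = 0.0198 − 0.00459 = 0.01521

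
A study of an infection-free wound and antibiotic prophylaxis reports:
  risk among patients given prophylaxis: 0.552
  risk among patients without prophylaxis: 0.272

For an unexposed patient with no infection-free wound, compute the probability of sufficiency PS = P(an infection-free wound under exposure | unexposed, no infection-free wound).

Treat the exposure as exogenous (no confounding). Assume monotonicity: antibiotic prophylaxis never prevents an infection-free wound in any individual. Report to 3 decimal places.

Let p₁ = 0.552, p₀ = 0.272.
Under exogeneity and monotonicity, PS = (p₁ − p₀) / (1 − p₀).
PS = (0.552 − 0.272) / (1 − 0.272) = 0.28 / 0.728 ≈ 0.3846

PS ≈ 0.385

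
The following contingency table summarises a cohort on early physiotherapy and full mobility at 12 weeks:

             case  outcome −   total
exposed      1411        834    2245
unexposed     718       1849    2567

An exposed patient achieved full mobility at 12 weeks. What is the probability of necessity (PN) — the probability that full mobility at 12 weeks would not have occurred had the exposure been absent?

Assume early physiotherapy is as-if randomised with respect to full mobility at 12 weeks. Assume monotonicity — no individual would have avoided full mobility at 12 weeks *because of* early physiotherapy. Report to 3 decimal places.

PN ≈ 0.555

p₁ = P(outcome | exposed) = 1411/2245 = 0.62851
p₀ = P(outcome | unexposed) = 718/2567 = 0.2797
Under exogeneity and monotonicity, PN = (p₁ − p₀)/p₁.
PN = (0.62851 − 0.2797) / 0.62851 ≈ 0.5550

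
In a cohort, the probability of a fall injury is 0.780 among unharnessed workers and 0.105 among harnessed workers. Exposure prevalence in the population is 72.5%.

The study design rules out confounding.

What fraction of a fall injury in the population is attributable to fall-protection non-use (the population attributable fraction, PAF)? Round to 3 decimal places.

PAF ≈ 0.823

Let p₁ = 0.78, p₀ = 0.105.
Overall risk P(Y=1) = π·p₁ + (1−π)·p₀ = 0.725×0.78 + 0.275×0.105 = 0.59437.
Under exogeneity, PAF = [P(Y=1) − p₀] / P(Y=1).
PAF = (0.59437 − 0.105) / 0.59437 ≈ 0.8233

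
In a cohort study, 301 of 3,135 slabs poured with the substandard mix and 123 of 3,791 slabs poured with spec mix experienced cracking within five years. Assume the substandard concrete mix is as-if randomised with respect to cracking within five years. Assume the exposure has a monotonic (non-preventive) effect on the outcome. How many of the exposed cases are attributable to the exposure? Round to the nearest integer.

about 199 cases

p₁ = P(outcome | exposed) = 301/3135 = 0.096013
p₀ = P(outcome | unexposed) = 123/3791 = 0.032445
PN = (p₁ − p₀)/p₁ = (0.096013 − 0.032445) / 0.096013 ≈ 0.66207.
Attributable cases ≈ PN × (exposed cases) = 0.66207 × 301 ≈ 199.28.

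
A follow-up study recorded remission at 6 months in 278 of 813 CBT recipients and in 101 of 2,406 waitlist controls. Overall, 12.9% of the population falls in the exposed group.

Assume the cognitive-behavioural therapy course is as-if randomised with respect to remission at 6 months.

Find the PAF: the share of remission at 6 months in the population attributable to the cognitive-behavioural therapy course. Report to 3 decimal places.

p₁ = P(outcome | exposed) = 278/813 = 0.34194
p₀ = P(outcome | unexposed) = 101/2406 = 0.041978
Overall risk P(Y=1) = π·p₁ + (1−π)·p₀ = 0.129×0.34194 + 0.871×0.041978 = 0.080674.
Under exogeneity, PAF = [P(Y=1) − p₀] / P(Y=1).
PAF = (0.080674 − 0.041978) / 0.080674 ≈ 0.4797

PAF ≈ 0.480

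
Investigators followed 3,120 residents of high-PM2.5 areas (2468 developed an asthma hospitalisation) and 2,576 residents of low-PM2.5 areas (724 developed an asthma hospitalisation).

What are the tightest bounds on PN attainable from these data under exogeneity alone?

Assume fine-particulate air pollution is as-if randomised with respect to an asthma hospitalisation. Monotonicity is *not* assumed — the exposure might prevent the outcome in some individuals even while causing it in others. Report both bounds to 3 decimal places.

p₁ = P(outcome | exposed) = 2468/3120 = 0.79103
p₀ = P(outcome | unexposed) = 724/2576 = 0.28106
Under exogeneity alone the bounds on PN are max{0,(p₁−p₀)/p₁} ≤ PN ≤ min{1,(1−p₀)/p₁}.
  lower = (p₁ − p₀)/p₁ = 0.50997 / 0.79103 ≈ 0.6447
  upper = min{1, (1 − p₀)/p₁} = 0.71894 / 0.79103 ≈ 0.9089

0.645 ≤ PN ≤ 0.909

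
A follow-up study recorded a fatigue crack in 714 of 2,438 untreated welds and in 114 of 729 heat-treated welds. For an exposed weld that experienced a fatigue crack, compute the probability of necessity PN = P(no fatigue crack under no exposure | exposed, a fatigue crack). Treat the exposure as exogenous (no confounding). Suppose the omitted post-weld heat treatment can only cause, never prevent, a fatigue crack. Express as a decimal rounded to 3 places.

PN ≈ 0.466

p₁ = P(outcome | exposed) = 714/2438 = 0.29286
p₀ = P(outcome | unexposed) = 114/729 = 0.15638
Under exogeneity and monotonicity, PN = (p₁ − p₀) / p₁.
PN = (0.29286 − 0.15638) / 0.29286 = 0.13648 / 0.29286 ≈ 0.4660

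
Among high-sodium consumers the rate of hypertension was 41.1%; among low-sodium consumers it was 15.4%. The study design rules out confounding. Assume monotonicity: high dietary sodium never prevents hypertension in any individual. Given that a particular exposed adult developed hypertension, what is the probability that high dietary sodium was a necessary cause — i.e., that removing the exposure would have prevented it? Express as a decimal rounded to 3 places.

PN ≈ 0.625

p₁ = 0.411, p₀ = 0.154.
Under exogeneity and monotonicity, PN = (p₁ − p₀) / p₁.
PN = (0.411 − 0.154) / 0.411 = 0.257 / 0.411 ≈ 0.6253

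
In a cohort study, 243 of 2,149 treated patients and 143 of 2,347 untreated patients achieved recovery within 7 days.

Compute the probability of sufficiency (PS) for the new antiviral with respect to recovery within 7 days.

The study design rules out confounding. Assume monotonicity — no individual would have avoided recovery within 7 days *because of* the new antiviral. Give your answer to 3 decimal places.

p₁ = P(outcome | exposed) = 243/2149 = 0.11308
p₀ = P(outcome | unexposed) = 143/2347 = 0.060929
Under exogeneity and monotonicity, PS = (p₁ − p₀) / (1 − p₀).
PS = (0.11308 − 0.060929) / (1 − 0.060929) = 0.052147 / 0.93907 ≈ 0.0555

PS ≈ 0.056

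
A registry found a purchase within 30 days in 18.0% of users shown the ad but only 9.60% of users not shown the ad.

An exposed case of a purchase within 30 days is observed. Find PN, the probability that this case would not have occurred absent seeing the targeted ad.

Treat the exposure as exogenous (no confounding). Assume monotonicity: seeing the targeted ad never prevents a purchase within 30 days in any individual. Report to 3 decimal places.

p₁ = 0.18, p₀ = 0.096.
Under exogeneity and monotonicity, PN = (p₁ − p₀) / p₁.
PN = (0.18 − 0.096) / 0.18 = 0.084 / 0.18 ≈ 0.4667

PN ≈ 0.467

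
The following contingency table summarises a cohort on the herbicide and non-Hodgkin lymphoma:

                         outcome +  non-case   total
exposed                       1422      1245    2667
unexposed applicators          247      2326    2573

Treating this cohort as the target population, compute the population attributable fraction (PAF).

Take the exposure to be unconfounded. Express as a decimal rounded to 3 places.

PAF ≈ 0.699

p₁ = P(outcome | exposed) = 1422/2667 = 0.53318
p₀ = P(outcome | unexposed) = 247/2573 = 0.095997
Exposure prevalence π = 2667/5240 = 0.50897; overall risk P(Y=1) = 0.31851.
Under exogeneity, PAF = [P(Y=1) − p₀]/P(Y=1).
PAF = (0.31851 − 0.095997) / 0.31851 ≈ 0.6986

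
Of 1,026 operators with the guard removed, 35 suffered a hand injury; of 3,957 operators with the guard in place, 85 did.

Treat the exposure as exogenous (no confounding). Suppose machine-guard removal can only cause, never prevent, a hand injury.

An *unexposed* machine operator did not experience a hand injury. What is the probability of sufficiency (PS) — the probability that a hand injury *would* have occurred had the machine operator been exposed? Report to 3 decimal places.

p₁ = P(outcome | exposed) = 35/1026 = 0.034113
p₀ = P(outcome | unexposed) = 85/3957 = 0.021481
Under exogeneity and monotonicity, PS = (p₁ − p₀) / (1 − p₀).
PS = (0.034113 − 0.021481) / (1 − 0.021481) = 0.012632 / 0.97852 ≈ 0.0129

PS ≈ 0.013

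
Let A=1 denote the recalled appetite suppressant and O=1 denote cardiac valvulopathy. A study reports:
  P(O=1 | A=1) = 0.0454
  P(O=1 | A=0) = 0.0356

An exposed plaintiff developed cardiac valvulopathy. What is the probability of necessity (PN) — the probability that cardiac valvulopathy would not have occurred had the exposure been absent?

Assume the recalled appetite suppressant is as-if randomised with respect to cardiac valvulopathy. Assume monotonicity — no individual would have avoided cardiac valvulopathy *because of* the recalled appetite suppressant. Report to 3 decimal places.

PN ≈ 0.216

Let p₁ = 0.0454, p₀ = 0.0356.
Under exogeneity and monotonicity, PN = (p₁ − p₀) / p₁.
PN = (0.0454 − 0.0356) / 0.0454 = 0.0098 / 0.0454 ≈ 0.2159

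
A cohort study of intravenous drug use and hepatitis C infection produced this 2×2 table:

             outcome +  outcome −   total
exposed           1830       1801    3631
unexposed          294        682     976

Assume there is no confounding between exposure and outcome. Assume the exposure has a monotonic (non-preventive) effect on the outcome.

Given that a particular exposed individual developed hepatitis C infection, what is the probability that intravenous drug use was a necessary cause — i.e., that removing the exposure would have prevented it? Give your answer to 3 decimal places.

PN ≈ 0.402

p₁ = P(outcome | exposed) = 1830/3631 = 0.50399
p₀ = P(outcome | unexposed) = 294/976 = 0.30123
Under exogeneity and monotonicity, PN = (p₁ − p₀) / p₁.
PN = (0.50399 − 0.30123) / 0.50399 = 0.20276 / 0.50399 ≈ 0.4023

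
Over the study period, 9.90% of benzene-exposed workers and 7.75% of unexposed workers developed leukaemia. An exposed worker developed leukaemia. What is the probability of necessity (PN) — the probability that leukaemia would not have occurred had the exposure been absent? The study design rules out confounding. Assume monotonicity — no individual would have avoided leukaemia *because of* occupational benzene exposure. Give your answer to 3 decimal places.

PN ≈ 0.217

p₁ = 0.099, p₀ = 0.0775.
Under exogeneity and monotonicity, PN = (p₁ − p₀) / p₁.
PN = (0.099 − 0.0775) / 0.099 = 0.0215 / 0.099 ≈ 0.2172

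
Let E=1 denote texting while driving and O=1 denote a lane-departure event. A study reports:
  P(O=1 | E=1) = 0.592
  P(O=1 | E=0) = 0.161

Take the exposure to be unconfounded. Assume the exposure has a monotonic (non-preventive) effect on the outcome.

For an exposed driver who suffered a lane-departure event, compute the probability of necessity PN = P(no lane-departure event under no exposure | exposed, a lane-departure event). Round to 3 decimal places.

Let p₁ = 0.592, p₀ = 0.161.
Under exogeneity and monotonicity, PN = (p₁ − p₀) / p₁.
PN = (0.592 − 0.161) / 0.592 = 0.431 / 0.592 ≈ 0.7280

PN ≈ 0.728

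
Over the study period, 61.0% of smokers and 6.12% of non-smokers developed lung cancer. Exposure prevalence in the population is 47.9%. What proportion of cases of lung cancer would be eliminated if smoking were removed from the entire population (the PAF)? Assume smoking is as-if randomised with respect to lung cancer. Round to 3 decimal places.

PAF ≈ 0.811

p₁ = 0.61, p₀ = 0.0612.
Overall risk P(Y=1) = π·p₁ + (1−π)·p₀ = 0.479×0.61 + 0.521×0.0612 = 0.32408.
Under exogeneity, PAF = [P(Y=1) − p₀] / P(Y=1).
PAF = (0.32408 − 0.0612) / 0.32408 ≈ 0.8112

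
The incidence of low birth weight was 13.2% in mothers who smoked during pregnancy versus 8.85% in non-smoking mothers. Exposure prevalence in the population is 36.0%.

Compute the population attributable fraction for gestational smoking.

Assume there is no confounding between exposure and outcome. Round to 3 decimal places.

PAF ≈ 0.150

p₁ = 0.132, p₀ = 0.0885.
Overall risk P(Y=1) = π·p₁ + (1−π)·p₀ = 0.36×0.132 + 0.64×0.0885 = 0.10416.
Under exogeneity, PAF = [P(Y=1) − p₀] / P(Y=1).
PAF = (0.10416 − 0.0885) / 0.10416 ≈ 0.1503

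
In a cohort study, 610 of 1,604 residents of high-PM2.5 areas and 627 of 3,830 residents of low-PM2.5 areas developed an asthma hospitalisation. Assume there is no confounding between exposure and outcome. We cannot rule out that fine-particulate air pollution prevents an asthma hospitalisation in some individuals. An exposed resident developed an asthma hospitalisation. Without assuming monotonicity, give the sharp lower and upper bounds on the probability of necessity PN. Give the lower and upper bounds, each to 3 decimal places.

p₁ = P(outcome | exposed) = 610/1604 = 0.3803
p₀ = P(outcome | unexposed) = 627/3830 = 0.16371
Under exogeneity alone the bounds on PN are max{0,(p₁−p₀)/p₁} ≤ PN ≤ min{1,(1−p₀)/p₁}.
  lower = (p₁ − p₀)/p₁ = 0.21659 / 0.3803 ≈ 0.5695
  upper = min{1, (1 − p₀)/p₁} = 0.83629 / 0.3803 ≈ 2.1990 → capped at 1

0.570 ≤ PN ≤ 1.000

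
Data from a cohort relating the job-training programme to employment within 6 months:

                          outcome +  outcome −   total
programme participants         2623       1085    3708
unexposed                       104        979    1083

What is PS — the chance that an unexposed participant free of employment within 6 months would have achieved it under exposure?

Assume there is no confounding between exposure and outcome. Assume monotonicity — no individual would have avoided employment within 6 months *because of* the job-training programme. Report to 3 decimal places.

PS ≈ 0.676

p₁ = P(outcome | exposed) = 2623/3708 = 0.70739
p₀ = P(outcome | unexposed) = 104/1083 = 0.09603
Under exogeneity and monotonicity, PS = (p₁ − p₀)/(1 − p₀).
PS = (0.70739 − 0.09603) / 0.90397 ≈ 0.6763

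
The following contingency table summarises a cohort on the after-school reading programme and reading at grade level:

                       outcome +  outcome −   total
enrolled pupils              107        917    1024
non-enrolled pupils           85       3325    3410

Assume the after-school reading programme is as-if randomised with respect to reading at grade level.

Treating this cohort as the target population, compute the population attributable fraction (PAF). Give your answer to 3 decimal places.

p₁ = P(outcome | exposed) = 107/1024 = 0.10449
p₀ = P(outcome | unexposed) = 85/3410 = 0.024927
Exposure prevalence π = 1024/4434 = 0.23094; overall risk P(Y=1) = 0.043302.
Under exogeneity, PAF = [P(Y=1) − p₀]/P(Y=1).
PAF = (0.043302 − 0.024927) / 0.043302 ≈ 0.4243

PAF ≈ 0.424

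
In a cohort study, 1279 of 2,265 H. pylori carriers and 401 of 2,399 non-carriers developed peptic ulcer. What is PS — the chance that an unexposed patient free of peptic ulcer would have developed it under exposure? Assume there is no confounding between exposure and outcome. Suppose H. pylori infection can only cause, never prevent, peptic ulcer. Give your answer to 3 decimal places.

PS ≈ 0.477

p₁ = P(outcome | exposed) = 1279/2265 = 0.56468
p₀ = P(outcome | unexposed) = 401/2399 = 0.16715
Under exogeneity and monotonicity, PS = (p₁ − p₀) / (1 − p₀).
PS = (0.56468 − 0.16715) / (1 − 0.16715) = 0.39753 / 0.83285 ≈ 0.4773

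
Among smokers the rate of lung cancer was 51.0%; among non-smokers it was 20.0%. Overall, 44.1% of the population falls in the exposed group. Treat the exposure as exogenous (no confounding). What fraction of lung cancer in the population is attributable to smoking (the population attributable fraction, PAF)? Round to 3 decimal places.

p₁ = 0.51, p₀ = 0.2.
Overall risk P(Y=1) = π·p₁ + (1−π)·p₀ = 0.441×0.51 + 0.559×0.2 = 0.33671.
Under exogeneity, PAF = [P(Y=1) − p₀] / P(Y=1).
PAF = (0.33671 − 0.2) / 0.33671 ≈ 0.4060

PAF ≈ 0.406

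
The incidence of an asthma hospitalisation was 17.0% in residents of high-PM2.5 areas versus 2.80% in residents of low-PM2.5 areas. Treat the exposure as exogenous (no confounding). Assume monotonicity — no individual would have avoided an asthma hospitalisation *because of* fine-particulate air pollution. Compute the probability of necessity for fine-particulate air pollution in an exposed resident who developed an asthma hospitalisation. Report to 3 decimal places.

p₁ = 0.17, p₀ = 0.028.
Under exogeneity and monotonicity, PN = (p₁ − p₀) / p₁.
PN = (0.17 − 0.028) / 0.17 = 0.142 / 0.17 ≈ 0.8353

PN ≈ 0.835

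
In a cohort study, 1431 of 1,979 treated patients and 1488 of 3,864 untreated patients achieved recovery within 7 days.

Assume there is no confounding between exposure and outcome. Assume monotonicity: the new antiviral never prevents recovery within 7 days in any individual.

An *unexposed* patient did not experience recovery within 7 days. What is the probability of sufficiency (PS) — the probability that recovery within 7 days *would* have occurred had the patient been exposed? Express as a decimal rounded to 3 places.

p₁ = P(outcome | exposed) = 1431/1979 = 0.72309
p₀ = P(outcome | unexposed) = 1488/3864 = 0.38509
Under exogeneity and monotonicity, PS = (p₁ − p₀) / (1 − p₀).
PS = (0.72309 − 0.38509) / (1 − 0.38509) = 0.338 / 0.61491 ≈ 0.5497

PS ≈ 0.550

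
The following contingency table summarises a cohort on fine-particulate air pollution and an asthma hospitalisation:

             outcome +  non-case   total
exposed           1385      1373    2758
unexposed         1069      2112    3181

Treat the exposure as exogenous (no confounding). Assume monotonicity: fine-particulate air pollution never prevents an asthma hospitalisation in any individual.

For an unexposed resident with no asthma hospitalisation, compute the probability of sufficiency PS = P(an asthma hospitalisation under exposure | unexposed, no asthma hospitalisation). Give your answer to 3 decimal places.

PS ≈ 0.250

p₁ = P(outcome | exposed) = 1385/2758 = 0.50218
p₀ = P(outcome | unexposed) = 1069/3181 = 0.33606
Under exogeneity and monotonicity, PS = (p₁ − p₀)/(1 − p₀).
PS = (0.50218 − 0.33606) / 0.66394 ≈ 0.2502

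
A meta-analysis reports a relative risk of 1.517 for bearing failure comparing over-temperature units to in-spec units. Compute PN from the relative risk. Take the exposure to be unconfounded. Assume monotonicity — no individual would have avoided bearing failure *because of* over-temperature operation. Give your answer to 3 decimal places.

Under exogeneity and monotonicity, PN = (RR − 1) / RR = 1 − 1/RR.
PN = (1.517 − 1) / 1.517 = 0.517 / 1.517 ≈ 0.3408

PN ≈ 0.341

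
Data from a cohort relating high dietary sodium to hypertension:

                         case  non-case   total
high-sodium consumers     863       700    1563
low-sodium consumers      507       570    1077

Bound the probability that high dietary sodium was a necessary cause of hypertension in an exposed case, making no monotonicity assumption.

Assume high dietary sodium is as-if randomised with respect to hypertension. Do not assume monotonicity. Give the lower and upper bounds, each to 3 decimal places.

p₁ = P(outcome | exposed) = 863/1563 = 0.55214
p₀ = P(outcome | unexposed) = 507/1077 = 0.47075
Under exogeneity alone the bounds on PN are max{0,(p₁−p₀)/p₁} ≤ PN ≤ min{1,(1−p₀)/p₁}.
  lower = (p₁ − p₀)/p₁ = 0.081391 / 0.55214 ≈ 0.1474
  upper = min{1, (1 − p₀)/p₁} = 0.52925 / 0.55214 ≈ 0.9585

0.147 ≤ PN ≤ 0.959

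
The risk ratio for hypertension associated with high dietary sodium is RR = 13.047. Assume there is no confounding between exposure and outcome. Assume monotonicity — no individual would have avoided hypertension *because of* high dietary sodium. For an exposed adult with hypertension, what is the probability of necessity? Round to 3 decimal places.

Under exogeneity and monotonicity, PN = (RR − 1) / RR = 1 − 1/RR.
PN = (13.047 − 1) / 13.047 = 12.05 / 13.047 ≈ 0.9234

PN ≈ 0.923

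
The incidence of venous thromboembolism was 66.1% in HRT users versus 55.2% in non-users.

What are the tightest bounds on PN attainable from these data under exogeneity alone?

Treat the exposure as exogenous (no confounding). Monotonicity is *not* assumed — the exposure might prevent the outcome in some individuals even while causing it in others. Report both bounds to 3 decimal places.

0.165 ≤ PN ≤ 0.678

p₁ = 0.661, p₀ = 0.552.
Under exogeneity alone the bounds on PN are max{0,(p₁−p₀)/p₁} ≤ PN ≤ min{1,(1−p₀)/p₁}.
  lower = (p₁ − p₀)/p₁ = 0.109 / 0.661 ≈ 0.1649
  upper = min{1, (1 − p₀)/p₁} = 0.448 / 0.661 ≈ 0.6778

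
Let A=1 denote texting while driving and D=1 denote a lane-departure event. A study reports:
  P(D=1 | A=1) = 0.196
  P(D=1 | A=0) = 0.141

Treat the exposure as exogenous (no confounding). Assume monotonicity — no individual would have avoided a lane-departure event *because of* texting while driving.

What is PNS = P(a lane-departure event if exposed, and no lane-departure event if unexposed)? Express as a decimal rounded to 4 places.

Let p₁ = 0.196, p₀ = 0.141.
Under exogeneity and monotonicity, PNS = p₁ − p₀.
PNS = 0.196 − 0.141 = 0.055

PNS ≈ 0.0550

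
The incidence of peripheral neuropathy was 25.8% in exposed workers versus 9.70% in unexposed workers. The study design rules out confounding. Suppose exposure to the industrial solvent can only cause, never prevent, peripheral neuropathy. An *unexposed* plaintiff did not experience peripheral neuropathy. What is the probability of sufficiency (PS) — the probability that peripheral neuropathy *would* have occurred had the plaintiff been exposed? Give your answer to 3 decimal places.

p₁ = 0.258, p₀ = 0.097.
Under exogeneity and monotonicity, PS = (p₁ − p₀) / (1 − p₀).
PS = (0.258 − 0.097) / (1 − 0.097) = 0.161 / 0.903 ≈ 0.1783

PS ≈ 0.178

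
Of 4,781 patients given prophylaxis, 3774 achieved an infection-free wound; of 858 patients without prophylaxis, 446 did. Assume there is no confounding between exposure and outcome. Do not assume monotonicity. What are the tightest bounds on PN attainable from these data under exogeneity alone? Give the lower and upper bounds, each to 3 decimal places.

p₁ = P(outcome | exposed) = 3774/4781 = 0.78937
p₀ = P(outcome | unexposed) = 446/858 = 0.51981
Under exogeneity alone the bounds on PN are max{0,(p₁−p₀)/p₁} ≤ PN ≤ min{1,(1−p₀)/p₁}.
  lower = (p₁ − p₀)/p₁ = 0.26956 / 0.78937 ≈ 0.3415
  upper = min{1, (1 − p₀)/p₁} = 0.48019 / 0.78937 ≈ 0.6083

0.341 ≤ PN ≤ 0.608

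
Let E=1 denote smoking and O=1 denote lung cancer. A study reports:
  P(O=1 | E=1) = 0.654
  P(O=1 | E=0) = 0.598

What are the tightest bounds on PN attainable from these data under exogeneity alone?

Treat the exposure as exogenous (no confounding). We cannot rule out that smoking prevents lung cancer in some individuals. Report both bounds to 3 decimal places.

0.086 ≤ PN ≤ 0.615

Let p₁ = 0.654, p₀ = 0.598.
Under exogeneity alone the bounds on PN are max{0,(p₁−p₀)/p₁} ≤ PN ≤ min{1,(1−p₀)/p₁}.
  lower = (p₁ − p₀)/p₁ = 0.056 / 0.654 ≈ 0.0856
  upper = min{1, (1 − p₀)/p₁} = 0.402 / 0.654 ≈ 0.6147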